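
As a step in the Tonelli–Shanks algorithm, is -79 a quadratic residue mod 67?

(-79/67)
  = (55/67)    [-79 ≡ 55 mod 67]
  = -(67/55)    [QR: both ≡ 3 mod 4, sign flips]
  = -(12/55)    [67 ≡ 12 mod 55]
  = -(3/55)    [55 ≡ 7 mod 8 ⇒ (2/55)^2 = +1]
  = (55/3)    [QR: both ≡ 3 mod 4, sign flips]
  = (1/3)    [55 ≡ 1 mod 3]
  = 1    [(1/3) = 1]
(-79/67) = 1, and 67 is prime, so -79 is a quadratic residue mod 67.

yes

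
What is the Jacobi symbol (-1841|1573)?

-1

(-1841|1573)
  = (1841|1573)    [1573 ≡ 1 mod 4 ⇒ (-1|1573) = +1]
  = (268|1573)    [1841 ≡ 268 mod 1573]
  = (67|1573)    [1573 ≡ 5 mod 8 ⇒ (2|1573)^2 = +1]
  = (1573|67)    [QR: 1573 ≡ 1 mod 4, sign kept]
  = (32|67)    [1573 ≡ 32 mod 67]
  = -(1|67)    [67 ≡ 3 mod 8 ⇒ (2|67)^5 = -1]
  = -1    [(1|67) = 1]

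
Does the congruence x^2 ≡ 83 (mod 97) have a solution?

97 ≡ 1 (mod 4), so quadratic reciprocity gives (83/97) = (97/83). Reduce: 97 ≡ 14 (mod 83). Now have (14/83).
Factor out 2: 14 = 2·7. Since 83 ≡ 3 (mod 8), (2/83) = -1. Now have -(7/83).
Both 7 ≡ 3 and 83 ≡ 3 (mod 4), so reciprocity gives (7/83) = -(83/7). Reduce: 83 ≡ 6 (mod 7). Now have (6/7).
Factor out 2: 6 = 2·3. Since 7 ≡ 7 (mod 8), (2/7) = +1. Now have (3/7).
Both 3 ≡ 3 and 7 ≡ 3 (mod 4), so reciprocity gives (3/7) = -(7/3). Reduce: 7 ≡ 1 (mod 3). Now have -(1/3).
(1/3) = 1. Collecting the sign factors: -1.
The Legendre symbol is -1, so x^2 ≡ 83 (mod 97) has no solution.

no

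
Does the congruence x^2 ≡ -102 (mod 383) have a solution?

(-102/383)
  = (281/383)    [-102 ≡ 281 mod 383]
  = (383/281)    [QR: 281 ≡ 1 mod 4, sign kept]
  = (102/281)    [383 ≡ 102 mod 281]
  = (51/281)    [281 ≡ 1 mod 8 ⇒ (2/281) = +1]
  = (281/51)    [QR: 281 ≡ 1 mod 4, sign kept]
  = (26/51)    [281 ≡ 26 mod 51]
  = -(13/51)    [51 ≡ 3 mod 8 ⇒ (2/51) = -1]
  = -(51/13)    [QR: 13 ≡ 1 mod 4, sign kept]
  = -(12/13)    [51 ≡ 12 mod 13]
  = -(3/13)    [13 ≡ 5 mod 8 ⇒ (2/13)^2 = +1]
  = -(13/3)    [QR: 13 ≡ 1 mod 4, sign kept]
  = -(1/3)    [13 ≡ 1 mod 3]
  = -1    [(1/3) = 1]
The Legendre symbol is -1, so x^2 ≡ -102 (mod 383) has no solution.

no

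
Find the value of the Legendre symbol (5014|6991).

1

(5014|6991)
  = (2507|6991)    [6991 ≡ 7 mod 8 ⇒ (2|6991) = +1]
  = -(6991|2507)    [QR: both ≡ 3 mod 4, sign flips]
  = -(1977|2507)    [6991 ≡ 1977 mod 2507]
  = -(2507|1977)    [QR: 1977 ≡ 1 mod 4, sign kept]
  = -(530|1977)    [2507 ≡ 530 mod 1977]
  = -(265|1977)    [1977 ≡ 1 mod 8 ⇒ (2|1977) = +1]
  = -(1977|265)    [QR: 265 ≡ 1 mod 4, sign kept]
  = -(122|265)    [1977 ≡ 122 mod 265]
  = -(61|265)    [265 ≡ 1 mod 8 ⇒ (2|265) = +1]
  = -(265|61)    [QR: 61 ≡ 1 mod 4, sign kept]
  = -(21|61)    [265 ≡ 21 mod 61]
  = -(61|21)    [QR: 21 ≡ 1 mod 4, sign kept]
  = -(19|21)    [61 ≡ 19 mod 21]
  = -(21|19)    [QR: 21 ≡ 1 mod 4, sign kept]
  = -(2|19)    [21 ≡ 2 mod 19]
  = (1|19)    [19 ≡ 3 mod 8 ⇒ (2|19) = -1]
  = 1    [(1|19) = 1]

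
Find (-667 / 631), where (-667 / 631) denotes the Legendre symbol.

-1

Reduce the numerator: -667 ≡ 595 (mod 631), so (-667 / 631) = (595 / 631).
Both 595 ≡ 3 and 631 ≡ 3 (mod 4), so reciprocity gives (595 / 631) = -(631 / 595). Reduce: 631 ≡ 36 (mod 595). Now have -(36 / 595).
Factor out 2: 36 = 2^2·9. Since 595 ≡ 3 (mod 8), (2 / 595) = -1, and (2 / 595)^2 = +1. Now have -(9 / 595).
9 ≡ 1 (mod 4), so quadratic reciprocity gives (9 / 595) = (595 / 9). Reduce: 595 ≡ 1 (mod 9). Now have -(1 / 9).
(1 / 9) = 1. Collecting the sign factors: -1.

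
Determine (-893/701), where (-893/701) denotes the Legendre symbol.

(-893/701)
  = (509/701)    [-893 ≡ 509 mod 701]
  = (701/509)    [QR: 509 ≡ 1 mod 4, sign kept]
  = (192/509)    [701 ≡ 192 mod 509]
  = (3/509)    [509 ≡ 5 mod 8 ⇒ (2/509)^6 = +1]
  = (509/3)    [QR: 509 ≡ 1 mod 4, sign kept]
  = (2/3)    [509 ≡ 2 mod 3]
  = -(1/3)    [3 ≡ 3 mod 8 ⇒ (2/3) = -1]
  = -1    [(1/3) = 1]

-1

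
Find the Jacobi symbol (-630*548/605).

By multiplicativity, (-630·548/605) = (-630/605)·(548/605).
First factor (-630/605):
Reduce the numerator: -630 ≡ 580 (mod 605), so (-630/605) = (580/605).
Factor out 2: 580 = 2^2·145. Since 605 ≡ 5 (mod 8), (2/605) = -1, and (2/605)^2 = +1. Now have (145/605).
145 ≡ 1 (mod 4), so quadratic reciprocity gives (145/605) = (605/145). Reduce: 605 ≡ 25 (mod 145). Now have (25/145).
25 ≡ 1 (mod 4), so quadratic reciprocity gives (25/145) = (145/25). Reduce: 145 ≡ 20 (mod 25). Now have (20/25).
Factor out 2: 20 = 2^2·5. Since 25 ≡ 1 (mod 8), (2/25) = +1, and (2/25)^2 = +1. Now have (5/25).
5 ≡ 1 (mod 4), so quadratic reciprocity gives (5/25) = (25/5). Reduce: 25 ≡ 0 (mod 5). Now have (0/5).
The numerator is now 0 with denominator 5 > 1: the symbol is 0.
Second factor (548/605):
Factor out 2: 548 = 2^2·137. Since 605 ≡ 5 (mod 8), (2/605) = -1, and (2/605)^2 = +1. Now have (137/605).
137 ≡ 1 (mod 4), so quadratic reciprocity gives (137/605) = (605/137). Reduce: 605 ≡ 57 (mod 137). Now have (57/137).
57 ≡ 1 (mod 4), so quadratic reciprocity gives (57/137) = (137/57). Reduce: 137 ≡ 23 (mod 57). Now have (23/57).
57 ≡ 1 (mod 4), so quadratic reciprocity gives (23/57) = (57/23). Reduce: 57 ≡ 11 (mod 23). Now have (11/23).
Both 11 ≡ 3 and 23 ≡ 3 (mod 4), so reciprocity gives (11/23) = -(23/11). Reduce: 23 ≡ 1 (mod 11). Now have -(1/11).
(1/11) = 1. Collecting the sign factors: -1.
Product: (0)·(-1) = 0.

0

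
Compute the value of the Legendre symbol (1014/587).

(1014/587)
  = (427/587)    [1014 ≡ 427 mod 587]
  = -(587/427)    [QR: both ≡ 3 mod 4, sign flips]
  = -(160/427)    [587 ≡ 160 mod 427]
  = (5/427)    [427 ≡ 3 mod 8 ⇒ (2/427)^5 = -1]
  = (427/5)    [QR: 5 ≡ 1 mod 4, sign kept]
  = (2/5)    [427 ≡ 2 mod 5]
  = -(1/5)    [5 ≡ 5 mod 8 ⇒ (2/5) = -1]
  = -1    [(1/5) = 1]

-1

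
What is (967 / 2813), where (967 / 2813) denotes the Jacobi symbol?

-1

2813 ≡ 1 (mod 4), so quadratic reciprocity gives (967 / 2813) = (2813 / 967). Reduce: 2813 ≡ 879 (mod 967). Now have (879 / 967).
Both 879 ≡ 3 and 967 ≡ 3 (mod 4), so reciprocity gives (879 / 967) = -(967 / 879). Reduce: 967 ≡ 88 (mod 879). Now have -(88 / 879).
Factor out 2: 88 = 2^3·11. Since 879 ≡ 7 (mod 8), (2 / 879) = +1, and (2 / 879)^3 = +1. Now have -(11 / 879).
Both 11 ≡ 3 and 879 ≡ 3 (mod 4), so reciprocity gives (11 / 879) = -(879 / 11). Reduce: 879 ≡ 10 (mod 11). Now have (10 / 11).
Factor out 2: 10 = 2·5. Since 11 ≡ 3 (mod 8), (2 / 11) = -1. Now have -(5 / 11).
5 ≡ 1 (mod 4), so quadratic reciprocity gives (5 / 11) = (11 / 5). Reduce: 11 ≡ 1 (mod 5). Now have -(1 / 5).
(1 / 5) = 1. Collecting the sign factors: -1.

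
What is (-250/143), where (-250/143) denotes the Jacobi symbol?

Reduce the numerator: -250 ≡ 36 (mod 143), so (-250/143) = (36/143).
Factor out 2: 36 = 2^2·9. Since 143 ≡ 7 (mod 8), (2/143) = +1, and (2/143)^2 = +1. Now have (9/143).
9 ≡ 1 (mod 4), so quadratic reciprocity gives (9/143) = (143/9). Reduce: 143 ≡ 8 (mod 9). Now have (8/9).
Factor out 2: 8 = 2^3. Since 9 ≡ 1 (mod 8), (2/9) = +1, and (2/9)^3 = +1. Now have (1/9).
(1/9) = 1. Collecting the sign factors: 1.

1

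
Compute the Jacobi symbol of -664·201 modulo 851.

1

By multiplicativity, (-664·201/851) = (-664/851)·(201/851).
First factor (-664/851):
Pull out -1: (-664/851) = (-1/851)·(664/851). Since 851 ≡ 3 (mod 4), (-1/851) = -1. Now have -(664/851).
Factor out 2: 664 = 2^3·83. Since 851 ≡ 3 (mod 8), (2/851) = -1, and (2/851)^3 = -1. Now have (83/851).
Both 83 ≡ 3 and 851 ≡ 3 (mod 4), so reciprocity gives (83/851) = -(851/83). Reduce: 851 ≡ 21 (mod 83). Now have -(21/83).
21 ≡ 1 (mod 4), so quadratic reciprocity gives (21/83) = (83/21). Reduce: 83 ≡ 20 (mod 21). Now have -(20/21).
Factor out 2: 20 = 2^2·5. Since 21 ≡ 5 (mod 8), (2/21) = -1, and (2/21)^2 = +1. Now have -(5/21).
5 ≡ 1 (mod 4), so quadratic reciprocity gives (5/21) = (21/5). Reduce: 21 ≡ 1 (mod 5). Now have -(1/5).
(1/5) = 1. Collecting the sign factors: -1.
Second factor (201/851):
201 ≡ 1 (mod 4), so quadratic reciprocity gives (201/851) = (851/201). Reduce: 851 ≡ 47 (mod 201). Now have (47/201).
201 ≡ 1 (mod 4), so quadratic reciprocity gives (47/201) = (201/47). Reduce: 201 ≡ 13 (mod 47). Now have (13/47).
13 ≡ 1 (mod 4), so quadratic reciprocity gives (13/47) = (47/13). Reduce: 47 ≡ 8 (mod 13). Now have (8/13).
Factor out 2: 8 = 2^3. Since 13 ≡ 5 (mod 8), (2/13) = -1, and (2/13)^3 = -1. Now have -(1/13).
(1/13) = 1. Collecting the sign factors: -1.
Product: (-1)·(-1) = 1.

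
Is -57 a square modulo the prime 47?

yes

(-57|47)
  = (37|47)    [-57 ≡ 37 mod 47]
  = (47|37)    [QR: 37 ≡ 1 mod 4, sign kept]
  = (10|37)    [47 ≡ 10 mod 37]
  = -(5|37)    [37 ≡ 5 mod 8 ⇒ (2|37) = -1]
  = -(37|5)    [QR: 5 ≡ 1 mod 4, sign kept]
  = -(2|5)    [37 ≡ 2 mod 5]
  = (1|5)    [5 ≡ 5 mod 8 ⇒ (2|5) = -1]
  = 1    [(1|5) = 1]
The Legendre symbol is 1, so x^2 ≡ -57 (mod 47) has solution.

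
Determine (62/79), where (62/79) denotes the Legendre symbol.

Factor out 2: 62 = 2·31. Since 79 ≡ 7 (mod 8), (2/79) = +1. Now have (31/79).
Both 31 ≡ 3 and 79 ≡ 3 (mod 4), so reciprocity gives (31/79) = -(79/31). Reduce: 79 ≡ 17 (mod 31). Now have -(17/31).
17 ≡ 1 (mod 4), so quadratic reciprocity gives (17/31) = (31/17). Reduce: 31 ≡ 14 (mod 17). Now have -(14/17).
Factor out 2: 14 = 2·7. Since 17 ≡ 1 (mod 8), (2/17) = +1. Now have -(7/17).
17 ≡ 1 (mod 4), so quadratic reciprocity gives (7/17) = (17/7). Reduce: 17 ≡ 3 (mod 7). Now have -(3/7).
Both 3 ≡ 3 and 7 ≡ 3 (mod 4), so reciprocity gives (3/7) = -(7/3). Reduce: 7 ≡ 1 (mod 3). Now have (1/3).
(1/3) = 1. Collecting the sign factors: 1.

1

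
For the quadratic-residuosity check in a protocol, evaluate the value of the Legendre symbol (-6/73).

Reduce the numerator: -6 ≡ 67 (mod 73), so (-6/73) = (67/73).
73 ≡ 1 (mod 4), so quadratic reciprocity gives (67/73) = (73/67). Reduce: 73 ≡ 6 (mod 67). Now have (6/67).
Factor out 2: 6 = 2·3. Since 67 ≡ 3 (mod 8), (2/67) = -1. Now have -(3/67).
Both 3 ≡ 3 and 67 ≡ 3 (mod 4), so reciprocity gives (3/67) = -(67/3). Reduce: 67 ≡ 1 (mod 3). Now have (1/3).
(1/3) = 1. Collecting the sign factors: 1.

1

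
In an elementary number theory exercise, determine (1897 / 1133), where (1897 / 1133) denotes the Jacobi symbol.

Reduce the numerator: 1897 ≡ 764 (mod 1133), so (1897 / 1133) = (764 / 1133).
Factor out 2: 764 = 2^2·191. Since 1133 ≡ 5 (mod 8), (2 / 1133) = -1, and (2 / 1133)^2 = +1. Now have (191 / 1133).
1133 ≡ 1 (mod 4), so quadratic reciprocity gives (191 / 1133) = (1133 / 191). Reduce: 1133 ≡ 178 (mod 191). Now have (178 / 191).
Factor out 2: 178 = 2·89. Since 191 ≡ 7 (mod 8), (2 / 191) = +1. Now have (89 / 191).
89 ≡ 1 (mod 4), so quadratic reciprocity gives (89 / 191) = (191 / 89). Reduce: 191 ≡ 13 (mod 89). Now have (13 / 89).
13 ≡ 1 (mod 4), so quadratic reciprocity gives (13 / 89) = (89 / 13). Reduce: 89 ≡ 11 (mod 13). Now have (11 / 13).
13 ≡ 1 (mod 4), so quadratic reciprocity gives (11 / 13) = (13 / 11). Reduce: 13 ≡ 2 (mod 11). Now have (2 / 11).
Factor out 2: 2 = 2. Since 11 ≡ 3 (mod 8), (2 / 11) = -1. Now have -(1 / 11).
(1 / 11) = 1. Collecting the sign factors: -1.

-1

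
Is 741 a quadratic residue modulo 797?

(741/797)
  = (797/741)    [QR: 741 ≡ 1 mod 4, sign kept]
  = (56/741)    [797 ≡ 56 mod 741]
  = -(7/741)    [741 ≡ 5 mod 8 ⇒ (2/741)^3 = -1]
  = -(741/7)    [QR: 741 ≡ 1 mod 4, sign kept]
  = -(6/7)    [741 ≡ 6 mod 7]
  = -(3/7)    [7 ≡ 7 mod 8 ⇒ (2/7) = +1]
  = (7/3)    [QR: both ≡ 3 mod 4, sign flips]
  = (1/3)    [7 ≡ 1 mod 3]
  = 1    [(1/3) = 1]
The Legendre symbol is 1, so x^2 ≡ 741 (mod 797) has solution.

yes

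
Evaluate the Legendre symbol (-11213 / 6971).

-1

Pull out -1: (-11213 / 6971) = (-1 / 6971)·(11213 / 6971). Since 6971 ≡ 3 (mod 4), (-1 / 6971) = -1. Now have -(11213 / 6971).
Reduce the numerator: 11213 ≡ 4242 (mod 6971), so (11213 / 6971) = (4242 / 6971).
Factor out 2: 4242 = 2·2121. Since 6971 ≡ 3 (mod 8), (2 / 6971) = -1. Now have (2121 / 6971).
2121 ≡ 1 (mod 4), so quadratic reciprocity gives (2121 / 6971) = (6971 / 2121). Reduce: 6971 ≡ 608 (mod 2121). Now have (608 / 2121).
Factor out 2: 608 = 2^5·19. Since 2121 ≡ 1 (mod 8), (2 / 2121) = +1, and (2 / 2121)^5 = +1. Now have (19 / 2121).
2121 ≡ 1 (mod 4), so quadratic reciprocity gives (19 / 2121) = (2121 / 19). Reduce: 2121 ≡ 12 (mod 19). Now have (12 / 19).
Factor out 2: 12 = 2^2·3. Since 19 ≡ 3 (mod 8), (2 / 19) = -1, and (2 / 19)^2 = +1. Now have (3 / 19).
Both 3 ≡ 3 and 19 ≡ 3 (mod 4), so reciprocity gives (3 / 19) = -(19 / 3). Reduce: 19 ≡ 1 (mod 3). Now have -(1 / 3).
(1 / 3) = 1. Collecting the sign factors: -1.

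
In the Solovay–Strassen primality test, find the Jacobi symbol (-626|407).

1

Pull out -1: (-626|407) = (-1|407)·(626|407). Since 407 ≡ 3 (mod 4), (-1|407) = -1. Now have -(626|407).
Reduce the numerator: 626 ≡ 219 (mod 407), so (626|407) = (219|407).
Both 219 ≡ 3 and 407 ≡ 3 (mod 4), so reciprocity gives (219|407) = -(407|219). Reduce: 407 ≡ 188 (mod 219). Now have (188|219).
Factor out 2: 188 = 2^2·47. Since 219 ≡ 3 (mod 8), (2|219) = -1, and (2|219)^2 = +1. Now have (47|219).
Both 47 ≡ 3 and 219 ≡ 3 (mod 4), so reciprocity gives (47|219) = -(219|47). Reduce: 219 ≡ 31 (mod 47). Now have -(31|47).
Both 31 ≡ 3 and 47 ≡ 3 (mod 4), so reciprocity gives (31|47) = -(47|31). Reduce: 47 ≡ 16 (mod 31). Now have (16|31).
Factor out 2: 16 = 2^4. Since 31 ≡ 7 (mod 8), (2|31) = +1, and (2|31)^4 = +1. Now have (1|31).
(1|31) = 1. Collecting the sign factors: 1.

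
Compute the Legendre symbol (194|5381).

1

(194|5381)
  = -(97|5381)    [5381 ≡ 5 mod 8 ⇒ (2|5381) = -1]
  = -(5381|97)    [QR: 97 ≡ 1 mod 4, sign kept]
  = -(46|97)    [5381 ≡ 46 mod 97]
  = -(23|97)    [97 ≡ 1 mod 8 ⇒ (2|97) = +1]
  = -(97|23)    [QR: 97 ≡ 1 mod 4, sign kept]
  = -(5|23)    [97 ≡ 5 mod 23]
  = -(23|5)    [QR: 5 ≡ 1 mod 4, sign kept]
  = -(3|5)    [23 ≡ 3 mod 5]
  = -(5|3)    [QR: 5 ≡ 1 mod 4, sign kept]
  = -(2|3)    [5 ≡ 2 mod 3]
  = (1|3)    [3 ≡ 3 mod 8 ⇒ (2|3) = -1]
  = 1    [(1|3) = 1]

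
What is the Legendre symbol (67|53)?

(67|53)
  = (14|53)    [67 ≡ 14 mod 53]
  = -(7|53)    [53 ≡ 5 mod 8 ⇒ (2|53) = -1]
  = -(53|7)    [QR: 53 ≡ 1 mod 4, sign kept]
  = -(4|7)    [53 ≡ 4 mod 7]
  = -(1|7)    [7 ≡ 7 mod 8 ⇒ (2|7)^2 = +1]
  = -1    [(1|7) = 1]

-1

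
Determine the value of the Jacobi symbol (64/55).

1

(64/55)
  = (9/55)    [64 ≡ 9 mod 55]
  = (55/9)    [QR: 9 ≡ 1 mod 4, sign kept]
  = (1/9)    [55 ≡ 1 mod 9]
  = 1    [(1/9) = 1]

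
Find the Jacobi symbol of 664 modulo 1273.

1

(664/1273)
  = (83/1273)    [1273 ≡ 1 mod 8 ⇒ (2/1273)^3 = +1]
  = (1273/83)    [QR: 1273 ≡ 1 mod 4, sign kept]
  = (28/83)    [1273 ≡ 28 mod 83]
  = (7/83)    [83 ≡ 3 mod 8 ⇒ (2/83)^2 = +1]
  = -(83/7)    [QR: both ≡ 3 mod 4, sign flips]
  = -(6/7)    [83 ≡ 6 mod 7]
  = -(3/7)    [7 ≡ 7 mod 8 ⇒ (2/7) = +1]
  = (7/3)    [QR: both ≡ 3 mod 4, sign flips]
  = (1/3)    [7 ≡ 1 mod 3]
  = 1    [(1/3) = 1]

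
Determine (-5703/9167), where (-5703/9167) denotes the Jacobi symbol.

(-5703/9167)
  = (3464/9167)    [-5703 ≡ 3464 mod 9167]
  = (433/9167)    [9167 ≡ 7 mod 8 ⇒ (2/9167)^3 = +1]
  = (9167/433)    [QR: 433 ≡ 1 mod 4, sign kept]
  = (74/433)    [9167 ≡ 74 mod 433]
  = (37/433)    [433 ≡ 1 mod 8 ⇒ (2/433) = +1]
  = (433/37)    [QR: 37 ≡ 1 mod 4, sign kept]
  = (26/37)    [433 ≡ 26 mod 37]
  = -(13/37)    [37 ≡ 5 mod 8 ⇒ (2/37) = -1]
  = -(37/13)    [QR: 13 ≡ 1 mod 4, sign kept]
  = -(11/13)    [37 ≡ 11 mod 13]
  = -(13/11)    [QR: 13 ≡ 1 mod 4, sign kept]
  = -(2/11)    [13 ≡ 2 mod 11]
  = (1/11)    [11 ≡ 3 mod 8 ⇒ (2/11) = -1]
  = 1    [(1/11) = 1]

1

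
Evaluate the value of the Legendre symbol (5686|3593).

Reduce the numerator: 5686 ≡ 2093 (mod 3593), so (5686|3593) = (2093|3593).
2093 ≡ 1 (mod 4), so quadratic reciprocity gives (2093|3593) = (3593|2093). Reduce: 3593 ≡ 1500 (mod 2093). Now have (1500|2093).
Factor out 2: 1500 = 2^2·375. Since 2093 ≡ 5 (mod 8), (2|2093) = -1, and (2|2093)^2 = +1. Now have (375|2093).
2093 ≡ 1 (mod 4), so quadratic reciprocity gives (375|2093) = (2093|375). Reduce: 2093 ≡ 218 (mod 375). Now have (218|375).
Factor out 2: 218 = 2·109. Since 375 ≡ 7 (mod 8), (2|375) = +1. Now have (109|375).
109 ≡ 1 (mod 4), so quadratic reciprocity gives (109|375) = (375|109). Reduce: 375 ≡ 48 (mod 109). Now have (48|109).
Factor out 2: 48 = 2^4·3. Since 109 ≡ 5 (mod 8), (2|109) = -1, and (2|109)^4 = +1. Now have (3|109).
109 ≡ 1 (mod 4), so quadratic reciprocity gives (3|109) = (109|3). Reduce: 109 ≡ 1 (mod 3). Now have (1|3).
(1|3) = 1. Collecting the sign factors: 1.

1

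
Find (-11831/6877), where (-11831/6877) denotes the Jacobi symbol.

(-11831/6877)
  = (11831/6877)    [6877 ≡ 1 mod 4 ⇒ (-1/6877) = +1]
  = (4954/6877)    [11831 ≡ 4954 mod 6877]
  = -(2477/6877)    [6877 ≡ 5 mod 8 ⇒ (2/6877) = -1]
  = -(6877/2477)    [QR: 2477 ≡ 1 mod 4, sign kept]
  = -(1923/2477)    [6877 ≡ 1923 mod 2477]
  = -(2477/1923)    [QR: 2477 ≡ 1 mod 4, sign kept]
  = -(554/1923)    [2477 ≡ 554 mod 1923]
  = (277/1923)    [1923 ≡ 3 mod 8 ⇒ (2/1923) = -1]
  = (1923/277)    [QR: 277 ≡ 1 mod 4, sign kept]
  = (261/277)    [1923 ≡ 261 mod 277]
  = (277/261)    [QR: 261 ≡ 1 mod 4, sign kept]
  = (16/261)    [277 ≡ 16 mod 261]
  = (1/261)    [261 ≡ 5 mod 8 ⇒ (2/261)^4 = +1]
  = 1    [(1/261) = 1]

1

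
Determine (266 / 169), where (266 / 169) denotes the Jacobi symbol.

Reduce the numerator: 266 ≡ 97 (mod 169), so (266 / 169) = (97 / 169).
97 ≡ 1 (mod 4), so quadratic reciprocity gives (97 / 169) = (169 / 97). Reduce: 169 ≡ 72 (mod 97). Now have (72 / 97).
Factor out 2: 72 = 2^3·9. Since 97 ≡ 1 (mod 8), (2 / 97) = +1, and (2 / 97)^3 = +1. Now have (9 / 97).
9 ≡ 1 (mod 4), so quadratic reciprocity gives (9 / 97) = (97 / 9). Reduce: 97 ≡ 7 (mod 9). Now have (7 / 9).
9 ≡ 1 (mod 4), so quadratic reciprocity gives (7 / 9) = (9 / 7). Reduce: 9 ≡ 2 (mod 7). Now have (2 / 7).
Factor out 2: 2 = 2. Since 7 ≡ 7 (mod 8), (2 / 7) = +1. Now have (1 / 7).
(1 / 7) = 1. Collecting the sign factors: 1.

1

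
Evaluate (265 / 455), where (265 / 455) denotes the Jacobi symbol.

0

265 ≡ 1 (mod 4), so quadratic reciprocity gives (265 / 455) = (455 / 265). Reduce: 455 ≡ 190 (mod 265). Now have (190 / 265).
Factor out 2: 190 = 2·95. Since 265 ≡ 1 (mod 8), (2 / 265) = +1. Now have (95 / 265).
265 ≡ 1 (mod 4), so quadratic reciprocity gives (95 / 265) = (265 / 95). Reduce: 265 ≡ 75 (mod 95). Now have (75 / 95).
Both 75 ≡ 3 and 95 ≡ 3 (mod 4), so reciprocity gives (75 / 95) = -(95 / 75). Reduce: 95 ≡ 20 (mod 75). Now have -(20 / 75).
Factor out 2: 20 = 2^2·5. Since 75 ≡ 3 (mod 8), (2 / 75) = -1, and (2 / 75)^2 = +1. Now have -(5 / 75).
5 ≡ 1 (mod 4), so quadratic reciprocity gives (5 / 75) = (75 / 5). Reduce: 75 ≡ 0 (mod 5). Now have -(0 / 5).
The numerator is now 0 with denominator 5 > 1: the symbol is 0.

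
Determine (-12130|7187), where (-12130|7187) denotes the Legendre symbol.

Reduce the numerator: -12130 ≡ 2244 (mod 7187), so (-12130|7187) = (2244|7187).
Factor out 2: 2244 = 2^2·561. Since 7187 ≡ 3 (mod 8), (2|7187) = -1, and (2|7187)^2 = +1. Now have (561|7187).
561 ≡ 1 (mod 4), so quadratic reciprocity gives (561|7187) = (7187|561). Reduce: 7187 ≡ 455 (mod 561). Now have (455|561).
561 ≡ 1 (mod 4), so quadratic reciprocity gives (455|561) = (561|455). Reduce: 561 ≡ 106 (mod 455). Now have (106|455).
Factor out 2: 106 = 2·53. Since 455 ≡ 7 (mod 8), (2|455) = +1. Now have (53|455).
53 ≡ 1 (mod 4), so quadratic reciprocity gives (53|455) = (455|53). Reduce: 455 ≡ 31 (mod 53). Now have (31|53).
53 ≡ 1 (mod 4), so quadratic reciprocity gives (31|53) = (53|31). Reduce: 53 ≡ 22 (mod 31). Now have (22|31).
Factor out 2: 22 = 2·11. Since 31 ≡ 7 (mod 8), (2|31) = +1. Now have (11|31).
Both 11 ≡ 3 and 31 ≡ 3 (mod 4), so reciprocity gives (11|31) = -(31|11). Reduce: 31 ≡ 9 (mod 11). Now have -(9|11).
9 ≡ 1 (mod 4), so quadratic reciprocity gives (9|11) = (11|9). Reduce: 11 ≡ 2 (mod 9). Now have -(2|9).
Factor out 2: 2 = 2. Since 9 ≡ 1 (mod 8), (2|9) = +1. Now have -(1|9).
(1|9) = 1. Collecting the sign factors: -1.

-1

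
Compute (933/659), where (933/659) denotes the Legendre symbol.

(933/659)
  = (274/659)    [933 ≡ 274 mod 659]
  = -(137/659)    [659 ≡ 3 mod 8 ⇒ (2/659) = -1]
  = -(659/137)    [QR: 137 ≡ 1 mod 4, sign kept]
  = -(111/137)    [659 ≡ 111 mod 137]
  = -(137/111)    [QR: 137 ≡ 1 mod 4, sign kept]
  = -(26/111)    [137 ≡ 26 mod 111]
  = -(13/111)    [111 ≡ 7 mod 8 ⇒ (2/111) = +1]
  = -(111/13)    [QR: 13 ≡ 1 mod 4, sign kept]
  = -(7/13)    [111 ≡ 7 mod 13]
  = -(13/7)    [QR: 13 ≡ 1 mod 4, sign kept]
  = -(6/7)    [13 ≡ 6 mod 7]
  = -(3/7)    [7 ≡ 7 mod 8 ⇒ (2/7) = +1]
  = (7/3)    [QR: both ≡ 3 mod 4, sign flips]
  = (1/3)    [7 ≡ 1 mod 3]
  = 1    [(1/3) = 1]

1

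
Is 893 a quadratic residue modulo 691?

Reduce the numerator: 893 ≡ 202 (mod 691), so (893/691) = (202/691).
Factor out 2: 202 = 2·101. Since 691 ≡ 3 (mod 8), (2/691) = -1. Now have -(101/691).
101 ≡ 1 (mod 4), so quadratic reciprocity gives (101/691) = (691/101). Reduce: 691 ≡ 85 (mod 101). Now have -(85/101).
85 ≡ 1 (mod 4), so quadratic reciprocity gives (85/101) = (101/85). Reduce: 101 ≡ 16 (mod 85). Now have -(16/85).
Factor out 2: 16 = 2^4. Since 85 ≡ 5 (mod 8), (2/85) = -1, and (2/85)^4 = +1. Now have -(1/85).
(1/85) = 1. Collecting the sign factors: -1.
(893/691) = -1, and 691 is prime, so 893 is not a quadratic residue mod 691.

no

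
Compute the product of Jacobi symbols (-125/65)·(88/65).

0

By multiplicativity, (-125·88/65) = (-125/65)·(88/65).
First factor (-125/65):
(-125/65)
  = (125/65)    [65 ≡ 1 mod 4 ⇒ (-1/65) = +1]
  = (60/65)    [125 ≡ 60 mod 65]
  = (15/65)    [65 ≡ 1 mod 8 ⇒ (2/65)^2 = +1]
  = (65/15)    [QR: 65 ≡ 1 mod 4, sign kept]
  = (5/15)    [65 ≡ 5 mod 15]
  = (15/5)    [QR: 5 ≡ 1 mod 4, sign kept]
  = (0/5)    [15 ≡ 0 mod 5]
  = 0    [numerator 0, gcd > 1]
Second factor (88/65):
(88/65)
  = (23/65)    [88 ≡ 23 mod 65]
  = (65/23)    [QR: 65 ≡ 1 mod 4, sign kept]
  = (19/23)    [65 ≡ 19 mod 23]
  = -(23/19)    [QR: both ≡ 3 mod 4, sign flips]
  = -(4/19)    [23 ≡ 4 mod 19]
  = -(1/19)    [19 ≡ 3 mod 8 ⇒ (2/19)^2 = +1]
  = -1    [(1/19) = 1]
Product: (0)·(-1) = 0.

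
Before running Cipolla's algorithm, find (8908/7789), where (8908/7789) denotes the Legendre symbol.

Reduce the numerator: 8908 ≡ 1119 (mod 7789), so (8908/7789) = (1119/7789).
7789 ≡ 1 (mod 4), so quadratic reciprocity gives (1119/7789) = (7789/1119). Reduce: 7789 ≡ 1075 (mod 1119). Now have (1075/1119).
Both 1075 ≡ 3 and 1119 ≡ 3 (mod 4), so reciprocity gives (1075/1119) = -(1119/1075). Reduce: 1119 ≡ 44 (mod 1075). Now have -(44/1075).
Factor out 2: 44 = 2^2·11. Since 1075 ≡ 3 (mod 8), (2/1075) = -1, and (2/1075)^2 = +1. Now have -(11/1075).
Both 11 ≡ 3 and 1075 ≡ 3 (mod 4), so reciprocity gives (11/1075) = -(1075/11). Reduce: 1075 ≡ 8 (mod 11). Now have (8/11).
Factor out 2: 8 = 2^3. Since 11 ≡ 3 (mod 8), (2/11) = -1, and (2/11)^3 = -1. Now have -(1/11).
(1/11) = 1. Collecting the sign factors: -1.

-1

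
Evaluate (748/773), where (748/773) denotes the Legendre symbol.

1

Factor out 2: 748 = 2^2·187. Since 773 ≡ 5 (mod 8), (2/773) = -1, and (2/773)^2 = +1. Now have (187/773).
773 ≡ 1 (mod 4), so quadratic reciprocity gives (187/773) = (773/187). Reduce: 773 ≡ 25 (mod 187). Now have (25/187).
25 ≡ 1 (mod 4), so quadratic reciprocity gives (25/187) = (187/25). Reduce: 187 ≡ 12 (mod 25). Now have (12/25).
Factor out 2: 12 = 2^2·3. Since 25 ≡ 1 (mod 8), (2/25) = +1, and (2/25)^2 = +1. Now have (3/25).
25 ≡ 1 (mod 4), so quadratic reciprocity gives (3/25) = (25/3). Reduce: 25 ≡ 1 (mod 3). Now have (1/3).
(1/3) = 1. Collecting the sign factors: 1.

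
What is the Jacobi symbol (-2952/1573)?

1

(-2952/1573)
  = (194/1573)    [-2952 ≡ 194 mod 1573]
  = -(97/1573)    [1573 ≡ 5 mod 8 ⇒ (2/1573) = -1]
  = -(1573/97)    [QR: 97 ≡ 1 mod 4, sign kept]
  = -(21/97)    [1573 ≡ 21 mod 97]
  = -(97/21)    [QR: 21 ≡ 1 mod 4, sign kept]
  = -(13/21)    [97 ≡ 13 mod 21]
  = -(21/13)    [QR: 13 ≡ 1 mod 4, sign kept]
  = -(8/13)    [21 ≡ 8 mod 13]
  = (1/13)    [13 ≡ 5 mod 8 ⇒ (2/13)^3 = -1]
  = 1    [(1/13) = 1]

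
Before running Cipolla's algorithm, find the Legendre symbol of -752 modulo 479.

1

(-752/479)
  = (206/479)    [-752 ≡ 206 mod 479]
  = (103/479)    [479 ≡ 7 mod 8 ⇒ (2/479) = +1]
  = -(479/103)    [QR: both ≡ 3 mod 4, sign flips]
  = -(67/103)    [479 ≡ 67 mod 103]
  = (103/67)    [QR: both ≡ 3 mod 4, sign flips]
  = (36/67)    [103 ≡ 36 mod 67]
  = (9/67)    [67 ≡ 3 mod 8 ⇒ (2/67)^2 = +1]
  = (67/9)    [QR: 9 ≡ 1 mod 4, sign kept]
  = (4/9)    [67 ≡ 4 mod 9]
  = (1/9)    [9 ≡ 1 mod 8 ⇒ (2/9)^2 = +1]
  = 1    [(1/9) = 1]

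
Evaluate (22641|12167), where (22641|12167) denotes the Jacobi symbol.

1

(22641|12167)
  = (10474|12167)    [22641 ≡ 10474 mod 12167]
  = (5237|12167)    [12167 ≡ 7 mod 8 ⇒ (2|12167) = +1]
  = (12167|5237)    [QR: 5237 ≡ 1 mod 4, sign kept]
  = (1693|5237)    [12167 ≡ 1693 mod 5237]
  = (5237|1693)    [QR: 1693 ≡ 1 mod 4, sign kept]
  = (158|1693)    [5237 ≡ 158 mod 1693]
  = -(79|1693)    [1693 ≡ 5 mod 8 ⇒ (2|1693) = -1]
  = -(1693|79)    [QR: 1693 ≡ 1 mod 4, sign kept]
  = -(34|79)    [1693 ≡ 34 mod 79]
  = -(17|79)    [79 ≡ 7 mod 8 ⇒ (2|79) = +1]
  = -(79|17)    [QR: 17 ≡ 1 mod 4, sign kept]
  = -(11|17)    [79 ≡ 11 mod 17]
  = -(17|11)    [QR: 17 ≡ 1 mod 4, sign kept]
  = -(6|11)    [17 ≡ 6 mod 11]
  = (3|11)    [11 ≡ 3 mod 8 ⇒ (2|11) = -1]
  = -(11|3)    [QR: both ≡ 3 mod 4, sign flips]
  = -(2|3)    [11 ≡ 2 mod 3]
  = (1|3)    [3 ≡ 3 mod 8 ⇒ (2|3) = -1]
  = 1    [(1|3) = 1]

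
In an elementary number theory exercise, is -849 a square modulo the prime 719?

no

(-849|719)
  = (589|719)    [-849 ≡ 589 mod 719]
  = (719|589)    [QR: 589 ≡ 1 mod 4, sign kept]
  = (130|589)    [719 ≡ 130 mod 589]
  = -(65|589)    [589 ≡ 5 mod 8 ⇒ (2|589) = -1]
  = -(589|65)    [QR: 65 ≡ 1 mod 4, sign kept]
  = -(4|65)    [589 ≡ 4 mod 65]
  = -(1|65)    [65 ≡ 1 mod 8 ⇒ (2|65)^2 = +1]
  = -1    [(1|65) = 1]
The Legendre symbol is -1, so x^2 ≡ -849 (mod 719) has no solution.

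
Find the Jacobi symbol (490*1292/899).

1

By multiplicativity, (490·1292/899) = (490/899)·(1292/899).
First factor (490/899):
Factor out 2: 490 = 2·245. Since 899 ≡ 3 (mod 8), (2/899) = -1. Now have -(245/899).
245 ≡ 1 (mod 4), so quadratic reciprocity gives (245/899) = (899/245). Reduce: 899 ≡ 164 (mod 245). Now have -(164/245).
Factor out 2: 164 = 2^2·41. Since 245 ≡ 5 (mod 8), (2/245) = -1, and (2/245)^2 = +1. Now have -(41/245).
41 ≡ 1 (mod 4), so quadratic reciprocity gives (41/245) = (245/41). Reduce: 245 ≡ 40 (mod 41). Now have -(40/41).
Factor out 2: 40 = 2^3·5. Since 41 ≡ 1 (mod 8), (2/41) = +1, and (2/41)^3 = +1. Now have -(5/41).
5 ≡ 1 (mod 4), so quadratic reciprocity gives (5/41) = (41/5). Reduce: 41 ≡ 1 (mod 5). Now have -(1/5).
(1/5) = 1. Collecting the sign factors: -1.
Second factor (1292/899):
Reduce the numerator: 1292 ≡ 393 (mod 899), so (1292/899) = (393/899).
393 ≡ 1 (mod 4), so quadratic reciprocity gives (393/899) = (899/393). Reduce: 899 ≡ 113 (mod 393). Now have (113/393).
113 ≡ 1 (mod 4), so quadratic reciprocity gives (113/393) = (393/113). Reduce: 393 ≡ 54 (mod 113). Now have (54/113).
Factor out 2: 54 = 2·27. Since 113 ≡ 1 (mod 8), (2/113) = +1. Now have (27/113).
113 ≡ 1 (mod 4), so quadratic reciprocity gives (27/113) = (113/27). Reduce: 113 ≡ 5 (mod 27). Now have (5/27).
5 ≡ 1 (mod 4), so quadratic reciprocity gives (5/27) = (27/5). Reduce: 27 ≡ 2 (mod 5). Now have (2/5).
Factor out 2: 2 = 2. Since 5 ≡ 5 (mod 8), (2/5) = -1. Now have -(1/5).
(1/5) = 1. Collecting the sign factors: -1.
Product: (-1)·(-1) = 1.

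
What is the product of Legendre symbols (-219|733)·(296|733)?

By multiplicativity, (-219·296|733) = (-219|733)·(296|733).
First factor (-219|733):
(-219|733)
  = (514|733)    [-219 ≡ 514 mod 733]
  = -(257|733)    [733 ≡ 5 mod 8 ⇒ (2|733) = -1]
  = -(733|257)    [QR: 257 ≡ 1 mod 4, sign kept]
  = -(219|257)    [733 ≡ 219 mod 257]
  = -(257|219)    [QR: 257 ≡ 1 mod 4, sign kept]
  = -(38|219)    [257 ≡ 38 mod 219]
  = (19|219)    [219 ≡ 3 mod 8 ⇒ (2|219) = -1]
  = -(219|19)    [QR: both ≡ 3 mod 4, sign flips]
  = -(10|19)    [219 ≡ 10 mod 19]
  = (5|19)    [19 ≡ 3 mod 8 ⇒ (2|19) = -1]
  = (19|5)    [QR: 5 ≡ 1 mod 4, sign kept]
  = (4|5)    [19 ≡ 4 mod 5]
  = (1|5)    [5 ≡ 5 mod 8 ⇒ (2|5)^2 = +1]
  = 1    [(1|5) = 1]
Second factor (296|733):
(296|733)
  = -(37|733)    [733 ≡ 5 mod 8 ⇒ (2|733)^3 = -1]
  = -(733|37)    [QR: 37 ≡ 1 mod 4, sign kept]
  = -(30|37)    [733 ≡ 30 mod 37]
  = (15|37)    [37 ≡ 5 mod 8 ⇒ (2|37) = -1]
  = (37|15)    [QR: 37 ≡ 1 mod 4, sign kept]
  = (7|15)    [37 ≡ 7 mod 15]
  = -(15|7)    [QR: both ≡ 3 mod 4, sign flips]
  = -(1|7)    [15 ≡ 1 mod 7]
  = -1    [(1|7) = 1]
Product: (1)·(-1) = -1.

-1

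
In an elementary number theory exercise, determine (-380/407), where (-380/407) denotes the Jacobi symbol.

1

Reduce the numerator: -380 ≡ 27 (mod 407), so (-380/407) = (27/407).
Both 27 ≡ 3 and 407 ≡ 3 (mod 4), so reciprocity gives (27/407) = -(407/27). Reduce: 407 ≡ 2 (mod 27). Now have -(2/27).
Factor out 2: 2 = 2. Since 27 ≡ 3 (mod 8), (2/27) = -1. Now have (1/27).
(1/27) = 1. Collecting the sign factors: 1.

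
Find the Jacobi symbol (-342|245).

Pull out -1: (-342|245) = (-1|245)·(342|245). Since 245 ≡ 1 (mod 4), (-1|245) = +1. Now have (342|245).
Reduce the numerator: 342 ≡ 97 (mod 245), so (342|245) = (97|245).
97 ≡ 1 (mod 4), so quadratic reciprocity gives (97|245) = (245|97). Reduce: 245 ≡ 51 (mod 97). Now have (51|97).
97 ≡ 1 (mod 4), so quadratic reciprocity gives (51|97) = (97|51). Reduce: 97 ≡ 46 (mod 51). Now have (46|51).
Factor out 2: 46 = 2·23. Since 51 ≡ 3 (mod 8), (2|51) = -1. Now have -(23|51).
Both 23 ≡ 3 and 51 ≡ 3 (mod 4), so reciprocity gives (23|51) = -(51|23). Reduce: 51 ≡ 5 (mod 23). Now have (5|23).
5 ≡ 1 (mod 4), so quadratic reciprocity gives (5|23) = (23|5). Reduce: 23 ≡ 3 (mod 5). Now have (3|5).
5 ≡ 1 (mod 4), so quadratic reciprocity gives (3|5) = (5|3). Reduce: 5 ≡ 2 (mod 3). Now have (2|3).
Factor out 2: 2 = 2. Since 3 ≡ 3 (mod 8), (2|3) = -1. Now have -(1|3).
(1|3) = 1. Collecting the sign factors: -1.

-1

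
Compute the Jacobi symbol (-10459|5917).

1

(-10459|5917)
  = (10459|5917)    [5917 ≡ 1 mod 4 ⇒ (-1|5917) = +1]
  = (4542|5917)    [10459 ≡ 4542 mod 5917]
  = -(2271|5917)    [5917 ≡ 5 mod 8 ⇒ (2|5917) = -1]
  = -(5917|2271)    [QR: 5917 ≡ 1 mod 4, sign kept]
  = -(1375|2271)    [5917 ≡ 1375 mod 2271]
  = (2271|1375)    [QR: both ≡ 3 mod 4, sign flips]
  = (896|1375)    [2271 ≡ 896 mod 1375]
  = (7|1375)    [1375 ≡ 7 mod 8 ⇒ (2|1375)^7 = +1]
  = -(1375|7)    [QR: both ≡ 3 mod 4, sign flips]
  = -(3|7)    [1375 ≡ 3 mod 7]
  = (7|3)    [QR: both ≡ 3 mod 4, sign flips]
  = (1|3)    [7 ≡ 1 mod 3]
  = 1    [(1|3) = 1]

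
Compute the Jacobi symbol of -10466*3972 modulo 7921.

By multiplicativity, (-10466·3972/7921) = (-10466/7921)·(3972/7921).
First factor (-10466/7921):
Reduce the numerator: -10466 ≡ 5376 (mod 7921), so (-10466/7921) = (5376/7921).
Factor out 2: 5376 = 2^8·21. Since 7921 ≡ 1 (mod 8), (2/7921) = +1, and (2/7921)^8 = +1. Now have (21/7921).
21 ≡ 1 (mod 4), so quadratic reciprocity gives (21/7921) = (7921/21). Reduce: 7921 ≡ 4 (mod 21). Now have (4/21).
Factor out 2: 4 = 2^2. Since 21 ≡ 5 (mod 8), (2/21) = -1, and (2/21)^2 = +1. Now have (1/21).
(1/21) = 1. Collecting the sign factors: 1.
Second factor (3972/7921):
Factor out 2: 3972 = 2^2·993. Since 7921 ≡ 1 (mod 8), (2/7921) = +1, and (2/7921)^2 = +1. Now have (993/7921).
993 ≡ 1 (mod 4), so quadratic reciprocity gives (993/7921) = (7921/993). Reduce: 7921 ≡ 970 (mod 993). Now have (970/993).
Factor out 2: 970 = 2·485. Since 993 ≡ 1 (mod 8), (2/993) = +1. Now have (485/993).
485 ≡ 1 (mod 4), so quadratic reciprocity gives (485/993) = (993/485). Reduce: 993 ≡ 23 (mod 485). Now have (23/485).
485 ≡ 1 (mod 4), so quadratic reciprocity gives (23/485) = (485/23). Reduce: 485 ≡ 2 (mod 23). Now have (2/23).
Factor out 2: 2 = 2. Since 23 ≡ 7 (mod 8), (2/23) = +1. Now have (1/23).
(1/23) = 1. Collecting the sign factors: 1.
Product: (1)·(1) = 1.

1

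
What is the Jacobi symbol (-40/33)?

Pull out -1: (-40/33) = (-1/33)·(40/33). Since 33 ≡ 1 (mod 4), (-1/33) = +1. Now have (40/33).
Reduce the numerator: 40 ≡ 7 (mod 33), so (40/33) = (7/33).
33 ≡ 1 (mod 4), so quadratic reciprocity gives (7/33) = (33/7). Reduce: 33 ≡ 5 (mod 7). Now have (5/7).
5 ≡ 1 (mod 4), so quadratic reciprocity gives (5/7) = (7/5). Reduce: 7 ≡ 2 (mod 5). Now have (2/5).
Factor out 2: 2 = 2. Since 5 ≡ 5 (mod 8), (2/5) = -1. Now have -(1/5).
(1/5) = 1. Collecting the sign factors: -1.

-1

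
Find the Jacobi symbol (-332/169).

Reduce the numerator: -332 ≡ 6 (mod 169), so (-332/169) = (6/169).
Factor out 2: 6 = 2·3. Since 169 ≡ 1 (mod 8), (2/169) = +1. Now have (3/169).
169 ≡ 1 (mod 4), so quadratic reciprocity gives (3/169) = (169/3). Reduce: 169 ≡ 1 (mod 3). Now have (1/3).
(1/3) = 1. Collecting the sign factors: 1.

1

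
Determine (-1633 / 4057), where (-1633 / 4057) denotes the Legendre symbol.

(-1633 / 4057)
  = (1633 / 4057)    [4057 ≡ 1 mod 4 ⇒ (-1 / 4057) = +1]
  = (4057 / 1633)    [QR: 1633 ≡ 1 mod 4, sign kept]
  = (791 / 1633)    [4057 ≡ 791 mod 1633]
  = (1633 / 791)    [QR: 1633 ≡ 1 mod 4, sign kept]
  = (51 / 791)    [1633 ≡ 51 mod 791]
  = -(791 / 51)    [QR: both ≡ 3 mod 4, sign flips]
  = -(26 / 51)    [791 ≡ 26 mod 51]
  = (13 / 51)    [51 ≡ 3 mod 8 ⇒ (2 / 51) = -1]
  = (51 / 13)    [QR: 13 ≡ 1 mod 4, sign kept]
  = (12 / 13)    [51 ≡ 12 mod 13]
  = (3 / 13)    [13 ≡ 5 mod 8 ⇒ (2 / 13)^2 = +1]
  = (13 / 3)    [QR: 13 ≡ 1 mod 4, sign kept]
  = (1 / 3)    [13 ≡ 1 mod 3]
  = 1    [(1 / 3) = 1]

1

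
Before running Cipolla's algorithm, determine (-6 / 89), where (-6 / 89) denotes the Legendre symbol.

-1

(-6 / 89)
  = (83 / 89)    [-6 ≡ 83 mod 89]
  = (89 / 83)    [QR: 89 ≡ 1 mod 4, sign kept]
  = (6 / 83)    [89 ≡ 6 mod 83]
  = -(3 / 83)    [83 ≡ 3 mod 8 ⇒ (2 / 83) = -1]
  = (83 / 3)    [QR: both ≡ 3 mod 4, sign flips]
  = (2 / 3)    [83 ≡ 2 mod 3]
  = -(1 / 3)    [3 ≡ 3 mod 8 ⇒ (2 / 3) = -1]
  = -1    [(1 / 3) = 1]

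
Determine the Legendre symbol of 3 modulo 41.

-1

41 ≡ 1 (mod 4), so quadratic reciprocity gives (3 / 41) = (41 / 3). Reduce: 41 ≡ 2 (mod 3). Now have (2 / 3).
Factor out 2: 2 = 2. Since 3 ≡ 3 (mod 8), (2 / 3) = -1. Now have -(1 / 3).
(1 / 3) = 1. Collecting the sign factors: -1.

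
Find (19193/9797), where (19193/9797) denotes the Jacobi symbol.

1

(19193/9797)
  = (9396/9797)    [19193 ≡ 9396 mod 9797]
  = (2349/9797)    [9797 ≡ 5 mod 8 ⇒ (2/9797)^2 = +1]
  = (9797/2349)    [QR: 2349 ≡ 1 mod 4, sign kept]
  = (401/2349)    [9797 ≡ 401 mod 2349]
  = (2349/401)    [QR: 401 ≡ 1 mod 4, sign kept]
  = (344/401)    [2349 ≡ 344 mod 401]
  = (43/401)    [401 ≡ 1 mod 8 ⇒ (2/401)^3 = +1]
  = (401/43)    [QR: 401 ≡ 1 mod 4, sign kept]
  = (14/43)    [401 ≡ 14 mod 43]
  = -(7/43)    [43 ≡ 3 mod 8 ⇒ (2/43) = -1]
  = (43/7)    [QR: both ≡ 3 mod 4, sign flips]
  = (1/7)    [43 ≡ 1 mod 7]
  = 1    [(1/7) = 1]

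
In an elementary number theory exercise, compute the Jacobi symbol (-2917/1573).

-1

(-2917/1573)
  = (229/1573)    [-2917 ≡ 229 mod 1573]
  = (1573/229)    [QR: 229 ≡ 1 mod 4, sign kept]
  = (199/229)    [1573 ≡ 199 mod 229]
  = (229/199)    [QR: 229 ≡ 1 mod 4, sign kept]
  = (30/199)    [229 ≡ 30 mod 199]
  = (15/199)    [199 ≡ 7 mod 8 ⇒ (2/199) = +1]
  = -(199/15)    [QR: both ≡ 3 mod 4, sign flips]
  = -(4/15)    [199 ≡ 4 mod 15]
  = -(1/15)    [15 ≡ 7 mod 8 ⇒ (2/15)^2 = +1]
  = -1    [(1/15) = 1]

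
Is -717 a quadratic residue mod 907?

yes

(-717/907)
  = (190/907)    [-717 ≡ 190 mod 907]
  = -(95/907)    [907 ≡ 3 mod 8 ⇒ (2/907) = -1]
  = (907/95)    [QR: both ≡ 3 mod 4, sign flips]
  = (52/95)    [907 ≡ 52 mod 95]
  = (13/95)    [95 ≡ 7 mod 8 ⇒ (2/95)^2 = +1]
  = (95/13)    [QR: 13 ≡ 1 mod 4, sign kept]
  = (4/13)    [95 ≡ 4 mod 13]
  = (1/13)    [13 ≡ 5 mod 8 ⇒ (2/13)^2 = +1]
  = 1    [(1/13) = 1]
(-717/907) = 1, and 907 is prime, so -717 is a quadratic residue mod 907.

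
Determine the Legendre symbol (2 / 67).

(2 / 67)
  = -(1 / 67)    [67 ≡ 3 mod 8 ⇒ (2 / 67) = -1]
  = -1    [(1 / 67) = 1]

-1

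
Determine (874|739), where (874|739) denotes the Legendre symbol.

-1

Reduce the numerator: 874 ≡ 135 (mod 739), so (874|739) = (135|739).
Both 135 ≡ 3 and 739 ≡ 3 (mod 4), so reciprocity gives (135|739) = -(739|135). Reduce: 739 ≡ 64 (mod 135). Now have -(64|135).
Factor out 2: 64 = 2^6. Since 135 ≡ 7 (mod 8), (2|135) = +1, and (2|135)^6 = +1. Now have -(1|135).
(1|135) = 1. Collecting the sign factors: -1.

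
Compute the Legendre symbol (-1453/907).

(-1453/907)
  = (361/907)    [-1453 ≡ 361 mod 907]
  = (907/361)    [QR: 361 ≡ 1 mod 4, sign kept]
  = (185/361)    [907 ≡ 185 mod 361]
  = (361/185)    [QR: 185 ≡ 1 mod 4, sign kept]
  = (176/185)    [361 ≡ 176 mod 185]
  = (11/185)    [185 ≡ 1 mod 8 ⇒ (2/185)^4 = +1]
  = (185/11)    [QR: 185 ≡ 1 mod 4, sign kept]
  = (9/11)    [185 ≡ 9 mod 11]
  = (11/9)    [QR: 9 ≡ 1 mod 4, sign kept]
  = (2/9)    [11 ≡ 2 mod 9]
  = (1/9)    [9 ≡ 1 mod 8 ⇒ (2/9) = +1]
  = 1    [(1/9) = 1]

1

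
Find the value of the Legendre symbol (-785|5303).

(-785|5303)
  = (4518|5303)    [-785 ≡ 4518 mod 5303]
  = (2259|5303)    [5303 ≡ 7 mod 8 ⇒ (2|5303) = +1]
  = -(5303|2259)    [QR: both ≡ 3 mod 4, sign flips]
  = -(785|2259)    [5303 ≡ 785 mod 2259]
  = -(2259|785)    [QR: 785 ≡ 1 mod 4, sign kept]
  = -(689|785)    [2259 ≡ 689 mod 785]
  = -(785|689)    [QR: 689 ≡ 1 mod 4, sign kept]
  = -(96|689)    [785 ≡ 96 mod 689]
  = -(3|689)    [689 ≡ 1 mod 8 ⇒ (2|689)^5 = +1]
  = -(689|3)    [QR: 689 ≡ 1 mod 4, sign kept]
  = -(2|3)    [689 ≡ 2 mod 3]
  = (1|3)    [3 ≡ 3 mod 8 ⇒ (2|3) = -1]
  = 1    [(1|3) = 1]

1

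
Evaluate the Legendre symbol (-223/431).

-1

Reduce the numerator: -223 ≡ 208 (mod 431), so (-223/431) = (208/431).
Factor out 2: 208 = 2^4·13. Since 431 ≡ 7 (mod 8), (2/431) = +1, and (2/431)^4 = +1. Now have (13/431).
13 ≡ 1 (mod 4), so quadratic reciprocity gives (13/431) = (431/13). Reduce: 431 ≡ 2 (mod 13). Now have (2/13).
Factor out 2: 2 = 2. Since 13 ≡ 5 (mod 8), (2/13) = -1. Now have -(1/13).
(1/13) = 1. Collecting the sign factors: -1.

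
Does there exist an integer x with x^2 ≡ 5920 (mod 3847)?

(5920/3847)
  = (2073/3847)    [5920 ≡ 2073 mod 3847]
  = (3847/2073)    [QR: 2073 ≡ 1 mod 4, sign kept]
  = (1774/2073)    [3847 ≡ 1774 mod 2073]
  = (887/2073)    [2073 ≡ 1 mod 8 ⇒ (2/2073) = +1]
  = (2073/887)    [QR: 2073 ≡ 1 mod 4, sign kept]
  = (299/887)    [2073 ≡ 299 mod 887]
  = -(887/299)    [QR: both ≡ 3 mod 4, sign flips]
  = -(289/299)    [887 ≡ 289 mod 299]
  = -(299/289)    [QR: 289 ≡ 1 mod 4, sign kept]
  = -(10/289)    [299 ≡ 10 mod 289]
  = -(5/289)    [289 ≡ 1 mod 8 ⇒ (2/289) = +1]
  = -(289/5)    [QR: 5 ≡ 1 mod 4, sign kept]
  = -(4/5)    [289 ≡ 4 mod 5]
  = -(1/5)    [5 ≡ 5 mod 8 ⇒ (2/5)^2 = +1]
  = -1    [(1/5) = 1]
The Legendre symbol is -1, so x^2 ≡ 5920 (mod 3847) has no solution.

no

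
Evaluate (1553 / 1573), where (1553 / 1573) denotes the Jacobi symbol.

-1

1553 ≡ 1 (mod 4), so quadratic reciprocity gives (1553 / 1573) = (1573 / 1553). Reduce: 1573 ≡ 20 (mod 1553). Now have (20 / 1553).
Factor out 2: 20 = 2^2·5. Since 1553 ≡ 1 (mod 8), (2 / 1553) = +1, and (2 / 1553)^2 = +1. Now have (5 / 1553).
5 ≡ 1 (mod 4), so quadratic reciprocity gives (5 / 1553) = (1553 / 5). Reduce: 1553 ≡ 3 (mod 5). Now have (3 / 5).
5 ≡ 1 (mod 4), so quadratic reciprocity gives (3 / 5) = (5 / 3). Reduce: 5 ≡ 2 (mod 3). Now have (2 / 3).
Factor out 2: 2 = 2. Since 3 ≡ 3 (mod 8), (2 / 3) = -1. Now have -(1 / 3).
(1 / 3) = 1. Collecting the sign factors: -1.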